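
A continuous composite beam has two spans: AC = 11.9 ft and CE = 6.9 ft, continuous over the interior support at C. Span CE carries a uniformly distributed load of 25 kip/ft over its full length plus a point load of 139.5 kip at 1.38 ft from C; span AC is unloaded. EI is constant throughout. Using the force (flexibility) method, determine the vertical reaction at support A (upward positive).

R_A = -8.864 kip

Take M_C as the redundant. Released structure: two simple spans AC and CE with a hinge at C.
End slopes at the hinge C, treating each span as simply supported:
  span CE: UDL 25: wL³/(24EI) = 342.2/EI
  span CE: point load 139.5 at a = 1.38: Pab(L + b)/(6LEI) = 318.8/EI
  relative rotation θ_0 = (0 + 661)/EI = 661/EI
A unit hogging moment at C produces rotation L₁/(3EI) + L₂/(3EI) = 6.267/EI.
Slope continuity at C: θ_0 = M_C·6.267/EI, so M_C = 661/6.267 = 105.5 kip·ft (hogging).
Span AC, ΣM about A with M_C applied at C: R_C^{AC}·11.9 = 0 + 105.5, so R_C^{AC} = 8.864 kip and R_A = 0 − 8.864 = -8.864 kip.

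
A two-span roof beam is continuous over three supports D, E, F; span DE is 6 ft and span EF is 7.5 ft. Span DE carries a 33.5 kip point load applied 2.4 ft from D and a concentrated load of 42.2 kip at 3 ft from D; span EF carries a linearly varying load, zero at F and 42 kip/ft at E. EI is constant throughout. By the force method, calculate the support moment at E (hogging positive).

Take M_E as the redundant. Released structure: two simple spans DE and EF with a hinge at E.
Discontinuity in slope at E on the released structure — sum the simple-span end rotations:
  span DE: point load 33.5 at a = 2.4: Pab(L + a)/(6LEI) = 67.54/EI
  span DE: point load 42.2 at a = 3: Pab(L + a)/(6LEI) = 94.95/EI
  span EF: triangular load, peak 42: w₀L³/(45EI) = 393.8/EI
  relative rotation θ_0 = (162.5 + 393.8)/EI = 556.2/EI
A unit hogging moment at E produces rotation L₁/(3EI) + L₂/(3EI) = 4.5/EI.
Slope continuity at E: θ_0 = M_E·4.5/EI, so M_E = 556.2/4.5 = 123.6 kip·ft (hogging).

M_E = 123.6 kip·ft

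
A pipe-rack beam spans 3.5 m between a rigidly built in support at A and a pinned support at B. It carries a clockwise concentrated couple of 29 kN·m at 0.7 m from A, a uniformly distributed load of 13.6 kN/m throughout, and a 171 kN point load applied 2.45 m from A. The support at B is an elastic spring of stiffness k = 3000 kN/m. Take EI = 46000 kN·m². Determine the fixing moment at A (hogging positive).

M_A = 330.9 kN·m

Take the reaction at B as the redundant and release it; the primary structure is a cantilever fixed at A.
Free-end deflection of the primary structure under the applied loading (downward +):
  clockwise couple 29 at a = 0.7: M₀a(2L − a)/(2EI) = 63.95/EI
  UDL 13.6: wL⁴/(8EI) = 255.1/EI
  point load 171 at a = 2.45: Pa²(3L − a)/(6EI) = 1377/EI
  δ_0 = 1696/EI
Flexibility coefficient — unit upward force at B: δ_{BB} = L³/(3EI) = 14.29/EI.
With EI = 46000 kN·m²: δ_0 = 0.036873 m and δ_{BB} = 0.000311 m/kN.
Compatibility — the spring shortens by R_B/k under the reaction it provides: δ_0 − R_B·δ_{BB} = R_B/k. With 1/k = 0.000333 m/kN, R_B = δ_0 / (δ_{BB} + 1/k) = 0.036873 / (0.000311 + 0.000333) = 57.25 kN.
Moment equilibrium about A: M_A = Σ(load moments about A) − R_B·L = 531.2 − 57.25×3.5 = 330.9 kN·m.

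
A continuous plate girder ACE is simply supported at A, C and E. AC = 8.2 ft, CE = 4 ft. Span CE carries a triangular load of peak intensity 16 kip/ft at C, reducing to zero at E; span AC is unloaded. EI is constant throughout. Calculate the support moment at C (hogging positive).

M_C = 5.596 kip·ft

Release continuity at C by inserting a hinge; the redundant is the internal moment M_C. The primary structure is two simply-supported spans AC and CE.
Discontinuity in slope at C on the released structure — sum the simple-span end rotations:
  span CE: triangular load, peak 16: w₀L³/(45EI) = 22.76/EI
  relative rotation θ_0 = (0 + 22.76)/EI = 22.76/EI
A unit hogging moment at C produces rotation L₁/(3EI) + L₂/(3EI) = 4.067/EI.
Compatibility: M_C·(L₁+L₂)/(3EI) = θ_0, giving M_C = 5.596 kip·ft (hogging).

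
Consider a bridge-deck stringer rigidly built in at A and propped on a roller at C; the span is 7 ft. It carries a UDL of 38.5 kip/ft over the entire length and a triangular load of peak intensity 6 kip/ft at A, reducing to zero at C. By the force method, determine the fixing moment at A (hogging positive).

Choose R_C as the redundant. The primary structure is the cantilever fixed at A.
Free-end deflection of the primary structure under the applied loading (downward +):
  UDL 38.5: wL⁴/(8EI) = 11555/EI
  triangular load, peak 6 at the fixed end: w₀L⁴/(30EI) = 480.2/EI
  δ_0 = 12035/EI
Flexibility coefficient — unit upward force at C: δ_{CC} = L³/(3EI) = 114.3/EI.
Compatibility at C: δ_0 − R_C·δ_{CC} = 0, so R_C = 12035/114.3 = 105.3 kip.
Moment equilibrium about A: M_A = Σ(load moments about A) − R_C·L = 992.2 − 105.3×7 = 255.4 kip·ft.

M_A = 255.4 kip·ft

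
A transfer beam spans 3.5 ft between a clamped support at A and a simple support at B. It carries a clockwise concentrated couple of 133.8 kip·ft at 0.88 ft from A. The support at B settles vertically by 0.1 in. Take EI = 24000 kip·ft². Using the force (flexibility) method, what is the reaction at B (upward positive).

R_B = 11.22 kip

Take the reaction at B as the redundant and release it; the primary structure is a cantilever fixed at A.
Downward deflection at the released point B due to the loads:
  clockwise couple 133.8 at a = 0.88: M₀a(2L − a)/(2EI) = 360.3/EI
Flexibility coefficient — unit upward force at B: δ_{BB} = L³/(3EI) = 14.29/EI.
With EI = 24000 kip·ft²: δ_0 = 0.015012 ft and δ_{BB} = 0.000595 ft/kip.
Compatibility — the beam at B must follow the support down by 0.008333 ft: δ_0 − R_B·δ_{BB} = 0.008333, so R_B = (0.015012 − 0.008333)/0.000595 = 11.22 kip.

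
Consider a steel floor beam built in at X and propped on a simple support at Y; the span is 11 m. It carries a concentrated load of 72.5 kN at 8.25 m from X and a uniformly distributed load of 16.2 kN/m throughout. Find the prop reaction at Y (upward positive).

R_Y = 112.7 kN

Release the roller at Y. Primary structure: cantilever fixed at X.
Downward deflection at the released point Y due to the loads:
  point load 72.5 at a = 8.25: Pa²(3L − a)/(6EI) = 20355/EI
  UDL 16.2: wL⁴/(8EI) = 29648/EI
  δ_0 = 50003/EI
Tip deflection under a unit load at Y: L³/(3EI) = 443.7/EI.
The prop prevents deflection at Y: R_Y = δ_0/δ_{YY} = 50003/443.7 = 112.7 kN.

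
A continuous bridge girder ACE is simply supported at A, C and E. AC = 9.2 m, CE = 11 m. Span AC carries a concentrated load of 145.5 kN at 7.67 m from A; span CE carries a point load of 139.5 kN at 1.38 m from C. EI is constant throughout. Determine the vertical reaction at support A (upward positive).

R_A = 6.433 kN

Insert a hinge at C; M_C is the redundant, and each span becomes simply supported.
Rotations at C on the released spans (each span's end-slope, ×1/EI):
  span AC: point load 145.5 at a = 7.67: Pab(L + a)/(6LEI) = 521.8/EI
  span CE: point load 139.5 at a = 1.38: Pab(L + b)/(6LEI) = 578.6/EI
  relative rotation θ_0 = (521.8 + 578.6)/EI = 1100/EI
A unit hogging moment at C produces rotation L₁/(3EI) + L₂/(3EI) = 6.733/EI.
Compatibility: M_C·(L₁+L₂)/(3EI) = θ_0, giving M_C = 163.4 kN·m (hogging).
Span AC, ΣM about A with M_C applied at C: R_C^{AC}·9.2 = 1116 + 163.4, so R_C^{AC} = 139.1 kN and R_A = 145.5 − 139.1 = 6.433 kN.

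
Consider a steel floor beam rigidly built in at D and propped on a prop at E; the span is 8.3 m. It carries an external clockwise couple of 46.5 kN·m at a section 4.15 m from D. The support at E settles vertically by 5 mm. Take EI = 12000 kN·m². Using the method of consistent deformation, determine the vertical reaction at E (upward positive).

Choose R_E as the redundant. The primary structure is the cantilever fixed at D.
Primary-structure tip deflection at E by superposition:
  clockwise couple 46.5 at a = 4.15: M₀a(2L − a)/(2EI) = 1201/EI
Flexibility coefficient — unit upward force at E: δ_{EE} = L³/(3EI) = 190.6/EI.
With EI = 12000 kN·m²: δ_0 = 0.10011 m and δ_{EE} = 0.015883 m/kN.
Compatibility — the beam at E must follow the support down by 0.005 m: δ_0 − R_E·δ_{EE} = 0.005, so R_E = (0.10011 − 0.005)/0.015883 = 5.988 kN.

R_E = 5.988 kN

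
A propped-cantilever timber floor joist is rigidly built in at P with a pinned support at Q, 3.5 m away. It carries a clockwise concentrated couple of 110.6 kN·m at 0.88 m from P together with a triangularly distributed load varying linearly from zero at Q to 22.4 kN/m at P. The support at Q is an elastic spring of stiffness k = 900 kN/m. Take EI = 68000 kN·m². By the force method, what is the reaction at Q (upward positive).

Choose R_Q as the redundant. The primary structure is the cantilever fixed at P.
Free-end deflection of the primary structure under the applied loading (downward +):
  clockwise couple 110.6 at a = 0.88: M₀a(2L − a)/(2EI) = 297.8/EI
  triangular load, peak 22.4 at the fixed end: w₀L⁴/(30EI) = 112/EI
  δ_0 = 409.9/EI
Tip deflection under a unit load at Q: L³/(3EI) = 14.29/EI.
With EI = 68000 kN·m²: δ_0 = 0.006028 m and δ_{QQ} = 0.00021 m/kN.
Compatibility — the spring shortens by R_Q/k under the reaction it provides: δ_0 − R_Q·δ_{QQ} = R_Q/k. With 1/k = 0.001111 m/kN, R_Q = δ_0 / (δ_{QQ} + 1/k) = 0.006028 / (0.00021 + 0.001111) = 4.562 kN.

R_Q = 4.562 kN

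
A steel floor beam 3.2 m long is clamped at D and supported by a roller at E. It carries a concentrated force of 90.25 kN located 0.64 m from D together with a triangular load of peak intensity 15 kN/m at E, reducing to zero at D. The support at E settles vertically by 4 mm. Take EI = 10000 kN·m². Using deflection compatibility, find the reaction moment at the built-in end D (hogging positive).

M_D = 62.27 kN·m

Remove the prop at E; the released (primary) structure is a cantilever built in at D.
Primary-structure tip deflection at E by superposition:
  point load 90.25 at a = 0.64: Pa²(3L − a)/(6EI) = 55.2/EI
  triangular load, peak 15 at the free end: 11w₀L⁴/(120EI) = 144.2/EI
  δ_0 = 199.4/EI
Flexibility coefficient — unit upward force at E: δ_{EE} = L³/(3EI) = 10.92/EI.
With EI = 10000 kN·m²: δ_0 = 0.019938 m and δ_{EE} = 0.001092 m/kN.
Compatibility — the beam at E must follow the support down by 0.004 m: δ_0 − R_E·δ_{EE} = 0.004, so R_E = (0.019938 − 0.004)/0.001092 = 14.59 kN.
Moment equilibrium about D: M_D = Σ(load moments about D) − R_E·L = 109 − 14.59×3.2 = 62.27 kN·m.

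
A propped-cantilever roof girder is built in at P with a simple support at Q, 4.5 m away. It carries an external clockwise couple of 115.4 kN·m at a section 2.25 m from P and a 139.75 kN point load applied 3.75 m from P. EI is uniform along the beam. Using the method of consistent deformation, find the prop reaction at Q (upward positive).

R_Q = 134 kN

Remove the prop at Q; the released (primary) structure is a cantilever built in at P.
Downward deflection at the released point Q due to the loads:
  clockwise couple 115.4 at a = 2.25: M₀a(2L − a)/(2EI) = 876.3/EI
  point load 139.75 at a = 3.75: Pa²(3L − a)/(6EI) = 3194/EI
  δ_0 = 4070/EI
Tip deflection under a unit load at Q: L³/(3EI) = 30.38/EI.
Compatibility at Q: δ_0 − R_Q·δ_{QQ} = 0, so R_Q = 4070/30.38 = 134 kN.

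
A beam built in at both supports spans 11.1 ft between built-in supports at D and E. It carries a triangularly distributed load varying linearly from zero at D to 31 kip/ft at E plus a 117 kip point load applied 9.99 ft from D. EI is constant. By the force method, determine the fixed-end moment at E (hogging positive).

Release both end moments; the primary structure is a simply-supported span DE with redundants M_D and M_E.
Simple-span end rotations at D and E under the given loads:
  at D: triangular load, peak 31: 7w₀L³/(360EI) = 824.4/EI
  at E: triangular load, peak 31: w₀L³/(45EI) = 942.1/EI
  at D: point load 117 at a = 9.99: Pab(L + b)/(6LEI) = 237.9/EI
  at E: point load 117 at a = 9.99: Pab(L + a)/(6LEI) = 410.8/EI
  θ_D0 = 1062/EI,  θ_E0 = 1353/EI
Flexibility coefficients: a unit moment at one end gives L/(3EI) there and L/(6EI) at the far end, so f₁₁ = f₂₂ = 3.7/EI and f₁₂ = f₂₁ = 1.85/EI.
Compatibility — zero rotation at each built-in end:
  3.7 M_D + 1.85 M_E = 1062
  1.85 M_D + 3.7 M_E = 1353
Solving the pair gives M_D = 139 kip·ft and M_E = 296.2 kip·ft (hogging).

M_E = 296.2 kip·ft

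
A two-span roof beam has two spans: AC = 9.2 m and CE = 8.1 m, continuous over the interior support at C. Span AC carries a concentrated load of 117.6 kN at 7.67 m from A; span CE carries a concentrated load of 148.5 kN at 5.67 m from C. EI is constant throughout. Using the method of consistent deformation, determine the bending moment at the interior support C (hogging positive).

Insert a hinge at C; M_C is the redundant, and each span becomes simply supported.
Rotations at C on the released spans (each span's end-slope, ×1/EI):
  span AC: point load 117.6 at a = 7.67: Pab(L + a)/(6LEI) = 421.8/EI
  span CE: point load 148.5 at a = 5.67: Pab(L + b)/(6LEI) = 443.3/EI
  relative rotation θ_0 = (421.8 + 443.3)/EI = 865.1/EI
A unit hogging moment at C produces rotation L₁/(3EI) + L₂/(3EI) = 5.767/EI.
Compatibility: M_C·(L₁+L₂)/(3EI) = θ_0, giving M_C = 150 kN·m (hogging).

M_C = 150 kN·m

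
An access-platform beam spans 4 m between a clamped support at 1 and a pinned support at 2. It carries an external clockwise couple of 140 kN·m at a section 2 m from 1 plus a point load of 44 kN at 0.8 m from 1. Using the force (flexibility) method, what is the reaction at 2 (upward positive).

Choose R_2 as the redundant. The primary structure is the cantilever fixed at 1.
Primary-structure tip deflection at 2 by superposition:
  clockwise couple 140 at a = 2: M₀a(2L − a)/(2EI) = 840/EI
  point load 44 at a = 0.8: Pa²(3L − a)/(6EI) = 52.57/EI
  δ_0 = 892.6/EI
Flexibility coefficient — unit upward force at 2: δ_{22} = L³/(3EI) = 21.33/EI.
Compatibility at 2: δ_0 − R_2·δ_{22} = 0, so R_2 = 892.6/21.33 = 41.84 kN.

R_2 = 41.84 kN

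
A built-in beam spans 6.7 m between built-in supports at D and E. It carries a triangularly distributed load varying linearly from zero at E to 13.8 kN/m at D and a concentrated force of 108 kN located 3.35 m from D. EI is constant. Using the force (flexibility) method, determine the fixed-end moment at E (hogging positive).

M_E = 111.1 kN·m

Take the two fixed-end moments M_D, M_E as redundants; the released structure is the simple span DE.
End rotations of the released simple span under the applied load (×1/EI):
  at D: triangular load, peak 13.8: w₀L³/(45EI) = 92.23/EI
  at E: triangular load, peak 13.8: 7w₀L³/(360EI) = 80.7/EI
  at D: point load 108 at a = 3.35: Pab(L + b)/(6LEI) = 303/EI
  at E: point load 108 at a = 3.35: Pab(L + a)/(6LEI) = 303/EI
  θ_D0 = 395.2/EI,  θ_E0 = 383.7/EI
Flexibility coefficients: a unit moment at one end gives L/(3EI) there and L/(6EI) at the far end, so f₁₁ = f₂₂ = 2.233/EI and f₁₂ = f₂₁ = 1.117/EI.
Compatibility — zero rotation at each built-in end:
  2.233 M_D + 1.117 M_E = 395.2
  1.117 M_D + 2.233 M_E = 383.7
Solving the pair gives M_D = 121.4 kN·m and M_E = 111.1 kN·m (hogging).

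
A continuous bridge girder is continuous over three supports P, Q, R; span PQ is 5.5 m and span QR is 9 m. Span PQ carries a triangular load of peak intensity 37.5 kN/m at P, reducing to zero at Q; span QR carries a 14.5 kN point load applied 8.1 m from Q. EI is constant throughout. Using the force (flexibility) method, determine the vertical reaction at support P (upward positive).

Release continuity at Q by inserting a hinge; the redundant is the internal moment M_Q. The primary structure is two simply-supported spans PQ and QR.
Rotations at Q on the released spans (each span's end-slope, ×1/EI):
  span PQ: triangular load, peak 37.5: 7w₀L³/(360EI) = 121.3/EI
  span QR: point load 14.5 at a = 8.1: Pab(L + b)/(6LEI) = 19.38/EI
  relative rotation θ_0 = (121.3 + 19.38)/EI = 140.7/EI
A unit hogging moment at Q produces rotation L₁/(3EI) + L₂/(3EI) = 4.833/EI.
Compatibility: M_Q·(L₁+L₂)/(3EI) = θ_0, giving M_Q = 29.11 kN·m (hogging).
Span PQ, ΣM about P with M_Q applied at Q: R_Q^{PQ}·5.5 = 189.1 + 29.11, so R_Q^{PQ} = 39.67 kN and R_P = 103.1 − 39.67 = 63.46 kN.

R_P = 63.46 kN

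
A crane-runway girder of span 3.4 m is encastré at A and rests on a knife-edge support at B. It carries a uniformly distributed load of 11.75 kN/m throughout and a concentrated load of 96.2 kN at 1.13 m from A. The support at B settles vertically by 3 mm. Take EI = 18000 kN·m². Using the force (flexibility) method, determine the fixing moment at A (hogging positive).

Release the roller at B. Primary structure: cantilever fixed at A.
Deflection at B on the released cantilever, summing each load's contribution:
  UDL 11.75: wL⁴/(8EI) = 196.3/EI
  point load 96.2 at a = 1.13: Pa²(3L − a)/(6EI) = 185.7/EI
  δ_0 = 382/EI
Flexibility coefficient — unit upward force at B: δ_{BB} = L³/(3EI) = 13.1/EI.
With EI = 18000 kN·m²: δ_0 = 0.02122 m and δ_{BB} = 0.000728 m/kN.
Compatibility — the beam at B must follow the support down by 0.003 m: δ_0 − R_B·δ_{BB} = 0.003, so R_B = (0.02122 − 0.003)/0.000728 = 25.03 kN.
Moment equilibrium about A: M_A = Σ(load moments about A) − R_B·L = 176.6 − 25.03×3.4 = 91.51 kN·m.

M_A = 91.51 kN·m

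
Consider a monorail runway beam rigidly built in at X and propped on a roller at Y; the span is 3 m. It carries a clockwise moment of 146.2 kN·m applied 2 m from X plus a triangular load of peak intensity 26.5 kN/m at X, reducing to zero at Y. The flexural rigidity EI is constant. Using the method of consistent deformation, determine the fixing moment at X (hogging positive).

M_X = -32.83 kN·m

Take the reaction at Y as the redundant and release it; the primary structure is a cantilever fixed at X.
Free-end deflection of the primary structure under the applied loading (downward +):
  clockwise couple 146.2 at a = 2: M₀a(2L − a)/(2EI) = 584.8/EI
  triangular load, peak 26.5 at the fixed end: w₀L⁴/(30EI) = 71.55/EI
  δ_0 = 656.4/EI
Tip deflection under a unit load at Y: L³/(3EI) = 9/EI.
Compatibility at Y: δ_0 − R_Y·δ_{YY} = 0, so R_Y = 656.4/9 = 72.93 kN.
Moment equilibrium about X: M_X = Σ(load moments about X) − R_Y·L = 185.9 − 72.93×3 = -32.83 kN·m.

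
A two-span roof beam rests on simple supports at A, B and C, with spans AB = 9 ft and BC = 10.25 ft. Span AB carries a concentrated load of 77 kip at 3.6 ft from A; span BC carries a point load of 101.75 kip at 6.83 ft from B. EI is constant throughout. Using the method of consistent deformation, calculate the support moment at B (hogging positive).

Release continuity at B by inserting a hinge; the redundant is the internal moment M_B. The primary structure is two simply-supported spans AB and BC.
Rotations at B on the released spans (each span's end-slope, ×1/EI):
  span AB: point load 77 at a = 3.6: Pab(L + a)/(6LEI) = 349.3/EI
  span BC: point load 101.75 at a = 6.83: Pab(L + b)/(6LEI) = 528.3/EI
  relative rotation θ_0 = (349.3 + 528.3)/EI = 877.6/EI
A unit hogging moment at B produces rotation L₁/(3EI) + L₂/(3EI) = 6.417/EI.
Slope continuity at B: θ_0 = M_B·6.417/EI, so M_B = 877.6/6.417 = 136.8 kip·ft (hogging).

M_B = 136.8 kip·ft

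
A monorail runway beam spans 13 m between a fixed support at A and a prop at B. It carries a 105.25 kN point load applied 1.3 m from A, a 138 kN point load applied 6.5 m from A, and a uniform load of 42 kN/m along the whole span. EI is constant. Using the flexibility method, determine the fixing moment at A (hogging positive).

Remove the prop at B; the released (primary) structure is a cantilever built in at A.
Primary-structure tip deflection at B by superposition:
  point load 105.25 at a = 1.3: Pa²(3L − a)/(6EI) = 1118/EI
  point load 138 at a = 6.5: Pa²(3L − a)/(6EI) = 31582/EI
  UDL 42: wL⁴/(8EI) = 149945/EI
  δ_0 = 182645/EI
Flexibility coefficient — unit upward force at B: δ_{BB} = L³/(3EI) = 732.3/EI.
Compatibility at B: δ_0 − R_B·δ_{BB} = 0, so R_B = 182645/732.3 = 249.4 kN.
Moment equilibrium about A: M_A = Σ(load moments about A) − R_B·L = 4583 − 249.4×13 = 1341 kN·m.

M_A = 1341 kN·m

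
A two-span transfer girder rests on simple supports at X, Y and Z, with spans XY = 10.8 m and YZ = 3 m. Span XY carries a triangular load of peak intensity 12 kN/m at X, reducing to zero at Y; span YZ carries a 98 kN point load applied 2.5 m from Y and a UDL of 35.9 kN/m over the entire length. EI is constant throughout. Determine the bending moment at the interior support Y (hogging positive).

M_Y = 77.86 kN·m

Release continuity at Y by inserting a hinge; the redundant is the internal moment M_Y. The primary structure is two simply-supported spans XY and YZ.
Rotations at Y on the released spans (each span's end-slope, ×1/EI):
  span XY: triangular load, peak 12: 7w₀L³/(360EI) = 293.9/EI
  span YZ: point load 98 at a = 2.5: Pab(L + b)/(6LEI) = 23.82/EI
  span YZ: UDL 35.9: wL³/(24EI) = 40.39/EI
  relative rotation θ_0 = (293.9 + 64.21)/EI = 358.1/EI
A unit hogging moment at Y produces rotation L₁/(3EI) + L₂/(3EI) = 4.6/EI.
Slope continuity at Y: θ_0 = M_Y·4.6/EI, so M_Y = 358.1/4.6 = 77.86 kN·m (hogging).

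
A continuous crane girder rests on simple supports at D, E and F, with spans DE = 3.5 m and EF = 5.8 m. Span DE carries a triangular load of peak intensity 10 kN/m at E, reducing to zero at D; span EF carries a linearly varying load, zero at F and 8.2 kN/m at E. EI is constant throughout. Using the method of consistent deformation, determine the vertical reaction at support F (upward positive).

R_F = 5.419 kN

Release continuity at E by inserting a hinge; the redundant is the internal moment M_E. The primary structure is two simply-supported spans DE and EF.
Discontinuity in slope at E on the released structure — sum the simple-span end rotations:
  span DE: triangular load, peak 10: w₀L³/(45EI) = 9.528/EI
  span EF: triangular load, peak 8.2: w₀L³/(45EI) = 35.55/EI
  relative rotation θ_0 = (9.528 + 35.55)/EI = 45.08/EI
A unit hogging moment at E produces rotation L₁/(3EI) + L₂/(3EI) = 3.1/EI.
Compatibility: M_E·(L₁+L₂)/(3EI) = θ_0, giving M_E = 14.54 kN·m (hogging).
Span EF, ΣM about F: R_E^{EF}·5.8 = 91.95 + 14.54, so R_E^{EF} = 18.36 kN and R_F = 23.78 − 18.36 = 5.419 kN.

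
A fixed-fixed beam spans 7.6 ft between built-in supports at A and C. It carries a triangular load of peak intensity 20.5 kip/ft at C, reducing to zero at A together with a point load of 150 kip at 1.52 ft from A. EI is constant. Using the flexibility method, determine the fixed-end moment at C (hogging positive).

Take the two fixed-end moments M_A, M_C as redundants; the released structure is the simple span AC.
Simple-span end rotations at A and C under the given loads:
  at A: triangular load, peak 20.5: 7w₀L³/(360EI) = 175/EI
  at C: triangular load, peak 20.5: w₀L³/(45EI) = 200/EI
  at A: point load 150 at a = 1.52: Pab(L + b)/(6LEI) = 415.9/EI
  at C: point load 150 at a = 1.52: Pab(L + a)/(6LEI) = 277.2/EI
  θ_A0 = 590.9/EI,  θ_C0 = 477.2/EI
Flexibility coefficients: a unit moment at one end gives L/(3EI) there and L/(6EI) at the far end, so f₁₁ = f₂₂ = 2.533/EI and f₁₂ = f₂₁ = 1.267/EI.
Compatibility — zero rotation at each built-in end:
  2.533 M_A + 1.267 M_C = 590.9
  1.267 M_A + 2.533 M_C = 477.2
Solving the pair gives M_A = 185.4 kip·ft and M_C = 95.68 kip·ft (hogging).

M_C = 95.68 kip·ft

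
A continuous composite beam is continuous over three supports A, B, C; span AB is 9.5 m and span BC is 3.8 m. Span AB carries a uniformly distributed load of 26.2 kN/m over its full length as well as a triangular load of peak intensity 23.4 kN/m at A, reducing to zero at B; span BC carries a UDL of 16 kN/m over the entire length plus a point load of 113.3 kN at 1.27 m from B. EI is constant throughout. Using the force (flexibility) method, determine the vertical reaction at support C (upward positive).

Take M_B as the redundant. Released structure: two simple spans AB and BC with a hinge at B.
End slopes at the hinge B, treating each span as simply supported:
  span AB: UDL 26.2: wL³/(24EI) = 936/EI
  span AB: triangular load, peak 23.4: 7w₀L³/(360EI) = 390.1/EI
  span BC: UDL 16: wL³/(24EI) = 36.58/EI
  span BC: point load 113.3 at a = 1.27: Pab(L + b)/(6LEI) = 101.1/EI
  relative rotation θ_0 = (1326 + 137.7)/EI = 1464/EI
A unit hogging moment at B produces rotation L₁/(3EI) + L₂/(3EI) = 4.433/EI.
Compatibility: M_B·(L₁+L₂)/(3EI) = θ_0, giving M_B = 330.2 kN·m (hogging).
Span BC, ΣM about C: R_B^{BC}·3.8 = 402.2 + 330.2, so R_B^{BC} = 192.7 kN and R_C = 174.1 − 192.7 = -18.62 kN.

R_C = -18.62 kN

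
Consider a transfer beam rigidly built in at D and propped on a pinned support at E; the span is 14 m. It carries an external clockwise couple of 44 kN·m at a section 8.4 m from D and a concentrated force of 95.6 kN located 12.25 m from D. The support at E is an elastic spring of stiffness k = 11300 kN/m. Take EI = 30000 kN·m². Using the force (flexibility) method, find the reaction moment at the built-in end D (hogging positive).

M_D = 74.21 kN·m

Choose R_E as the redundant. The primary structure is the cantilever fixed at D.
Deflection at E on the released cantilever, summing each load's contribution:
  clockwise couple 44 at a = 8.4: M₀a(2L − a)/(2EI) = 3622/EI
  point load 95.6 at a = 12.25: Pa²(3L − a)/(6EI) = 71132/EI
  δ_0 = 74754/EI
Flexibility coefficient — unit upward force at E: δ_{EE} = L³/(3EI) = 914.7/EI.
With EI = 30000 kN·m²: δ_0 = 2.4918 m and δ_{EE} = 0.030489 m/kN.
Compatibility — the spring shortens by R_E/k under the reaction it provides: δ_0 − R_E·δ_{EE} = R_E/k. With 1/k = 0.000088 m/kN, R_E = δ_0 / (δ_{EE} + 1/k) = 2.4918 / (0.030489 + 0.000088) = 81.49 kN.
Moment equilibrium about D: M_D = Σ(load moments about D) − R_E·L = 1215 − 81.49×14 = 74.21 kN·m.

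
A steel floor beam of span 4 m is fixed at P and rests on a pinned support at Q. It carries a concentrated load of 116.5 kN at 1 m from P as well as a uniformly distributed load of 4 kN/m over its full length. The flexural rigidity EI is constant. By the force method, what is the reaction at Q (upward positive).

R_Q = 16.01 kN

Remove the prop at Q; the released (primary) structure is a cantilever built in at P.
Downward deflection at the released point Q due to the loads:
  point load 116.5 at a = 1: Pa²(3L − a)/(6EI) = 213.6/EI
  UDL 4: wL⁴/(8EI) = 128/EI
  δ_0 = 341.6/EI
Flexibility coefficient — unit upward force at Q: δ_{QQ} = L³/(3EI) = 21.33/EI.
Compatibility at Q: δ_0 − R_Q·δ_{QQ} = 0, so R_Q = 341.6/21.33 = 16.01 kN.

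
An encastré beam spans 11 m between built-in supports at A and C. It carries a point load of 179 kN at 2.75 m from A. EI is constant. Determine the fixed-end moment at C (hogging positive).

M_C = 92.3 kN·m

Take the two fixed-end moments M_A, M_C as redundants; the released structure is the simple span AC.
End rotations of the released simple span under the applied load (×1/EI):
  at A: point load 179 at a = 2.75: Pab(L + b)/(6LEI) = 1184/EI
  at C: point load 179 at a = 2.75: Pab(L + a)/(6LEI) = 846.1/EI
  θ_A0 = 1184/EI,  θ_C0 = 846.1/EI
Flexibility coefficients: a unit moment at one end gives L/(3EI) there and L/(6EI) at the far end, so f₁₁ = f₂₂ = 3.667/EI and f₁₂ = f₂₁ = 1.833/EI.
Compatibility — zero rotation at each built-in end:
  3.667 M_A + 1.833 M_C = 1184
  1.833 M_A + 3.667 M_C = 846.1
Solving the pair gives M_A = 276.9 kN·m and M_C = 92.3 kN·m (hogging).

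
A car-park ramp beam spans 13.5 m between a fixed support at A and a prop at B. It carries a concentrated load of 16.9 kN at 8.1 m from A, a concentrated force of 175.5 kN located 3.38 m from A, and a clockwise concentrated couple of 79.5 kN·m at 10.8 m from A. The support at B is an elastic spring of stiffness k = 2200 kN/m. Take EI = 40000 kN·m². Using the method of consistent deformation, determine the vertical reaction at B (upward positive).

Choose R_B as the redundant. The primary structure is the cantilever fixed at A.
Primary-structure tip deflection at B by superposition:
  point load 16.9 at a = 8.1: Pa²(3L − a)/(6EI) = 5988/EI
  point load 175.5 at a = 3.38: Pa²(3L − a)/(6EI) = 12404/EI
  clockwise couple 79.5 at a = 10.8: M₀a(2L − a)/(2EI) = 6955/EI
  δ_0 = 25346/EI
Tip deflection under a unit load at B: L³/(3EI) = 820.1/EI.
With EI = 40000 kN·m²: δ_0 = 0.63366 m and δ_{BB} = 0.020503 m/kN.
Compatibility — the spring shortens by R_B/k under the reaction it provides: δ_0 − R_B·δ_{BB} = R_B/k. With 1/k = 0.000455 m/kN, R_B = δ_0 / (δ_{BB} + 1/k) = 0.63366 / (0.020503 + 0.000455) = 30.24 kN.

R_B = 30.24 kN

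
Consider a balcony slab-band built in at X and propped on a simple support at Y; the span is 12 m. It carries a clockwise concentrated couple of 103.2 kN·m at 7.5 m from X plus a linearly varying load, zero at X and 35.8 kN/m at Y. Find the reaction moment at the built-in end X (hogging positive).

Take the reaction at Y as the redundant and release it; the primary structure is a cantilever fixed at X.
Free-end deflection of the primary structure under the applied loading (downward +):
  clockwise couple 103.2 at a = 7.5: M₀a(2L − a)/(2EI) = 6386/EI
  triangular load, peak 35.8 at the free end: 11w₀L⁴/(120EI) = 68049/EI
  δ_0 = 74434/EI
Flexibility coefficient — unit upward force at Y: δ_{YY} = L³/(3EI) = 576/EI.
The prop prevents deflection at Y: R_Y = δ_0/δ_{YY} = 74434/576 = 129.2 kN.
Moment equilibrium about X: M_X = Σ(load moments about X) − R_Y·L = 1822 − 129.2×12 = 270.9 kN·m.

M_X = 270.9 kN·m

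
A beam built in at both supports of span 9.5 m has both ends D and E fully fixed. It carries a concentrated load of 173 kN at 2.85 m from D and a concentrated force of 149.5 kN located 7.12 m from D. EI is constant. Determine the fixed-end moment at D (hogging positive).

M_D = 308.4 kN·m

Take the two fixed-end moments M_D, M_E as redundants; the released structure is the simple span DE.
On the primary (simply-supported) span, the end slopes from the loading are:
  at D: point load 173 at a = 2.85: Pab(L + b)/(6LEI) = 929/EI
  at E: point load 173 at a = 2.85: Pab(L + a)/(6LEI) = 710.4/EI
  at D: point load 149.5 at a = 7.12: Pab(L + b)/(6LEI) = 528/EI
  at E: point load 149.5 at a = 7.12: Pab(L + a)/(6LEI) = 738.7/EI
  θ_D0 = 1457/EI,  θ_E0 = 1449/EI
Flexibility coefficients: a unit moment at one end gives L/(3EI) there and L/(6EI) at the far end, so f₁₁ = f₂₂ = 3.167/EI and f₁₂ = f₂₁ = 1.583/EI.
Compatibility — zero rotation at each built-in end:
  3.167 M_D + 1.583 M_E = 1457
  1.583 M_D + 3.167 M_E = 1449
Solving the pair gives M_D = 308.4 kN·m and M_E = 303.4 kN·m (hogging).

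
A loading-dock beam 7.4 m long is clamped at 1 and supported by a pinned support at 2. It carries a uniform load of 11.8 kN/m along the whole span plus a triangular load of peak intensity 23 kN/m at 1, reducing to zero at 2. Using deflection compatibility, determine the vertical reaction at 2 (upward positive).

R_2 = 49.77 kN

Remove the prop at 2; the released (primary) structure is a cantilever built in at 1.
Primary-structure tip deflection at 2 by superposition:
  UDL 11.8: wL⁴/(8EI) = 4423/EI
  triangular load, peak 23 at the fixed end: w₀L⁴/(30EI) = 2299/EI
  δ_0 = 6722/EI
Flexibility coefficient — unit upward force at 2: δ_{22} = L³/(3EI) = 135.1/EI.
The prop prevents deflection at 2: R_2 = δ_0/δ_{22} = 6722/135.1 = 49.77 kN.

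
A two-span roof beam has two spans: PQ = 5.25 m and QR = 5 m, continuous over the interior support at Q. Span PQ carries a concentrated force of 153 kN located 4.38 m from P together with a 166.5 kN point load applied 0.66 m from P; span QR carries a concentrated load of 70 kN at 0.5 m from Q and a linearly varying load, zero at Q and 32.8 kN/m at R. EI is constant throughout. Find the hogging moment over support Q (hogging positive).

Take M_Q as the redundant. Released structure: two simple spans PQ and QR with a hinge at Q.
Rotations at Q on the released spans (each span's end-slope, ×1/EI):
  span PQ: point load 153 at a = 4.38: Pab(L + a)/(6LEI) = 178.2/EI
  span PQ: point load 166.5 at a = 0.66: Pab(L + a)/(6LEI) = 94.63/EI
  span QR: point load 70 at a = 0.5: Pab(L + b)/(6LEI) = 49.88/EI
  span QR: triangular load, peak 32.8: 7w₀L³/(360EI) = 79.72/EI
  relative rotation θ_0 = (272.9 + 129.6)/EI = 402.5/EI
A unit hogging moment at Q produces rotation L₁/(3EI) + L₂/(3EI) = 3.417/EI.
Slope continuity at Q: θ_0 = M_Q·3.417/EI, so M_Q = 402.5/3.417 = 117.8 kN·m (hogging).

M_Q = 117.8 kN·m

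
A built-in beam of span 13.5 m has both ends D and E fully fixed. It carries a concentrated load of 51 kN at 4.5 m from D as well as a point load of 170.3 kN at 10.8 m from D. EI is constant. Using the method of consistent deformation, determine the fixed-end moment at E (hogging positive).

Take the two fixed-end moments M_D, M_E as redundants; the released structure is the simple span DE.
On the primary (simply-supported) span, the end slopes from the loading are:
  at D: point load 51 at a = 4.5: Pab(L + b)/(6LEI) = 573.8/EI
  at E: point load 51 at a = 4.5: Pab(L + a)/(6LEI) = 459/EI
  at D: point load 170.3 at a = 10.8: Pab(L + b)/(6LEI) = 993.2/EI
  at E: point load 170.3 at a = 10.8: Pab(L + a)/(6LEI) = 1490/EI
  θ_D0 = 1567/EI,  θ_E0 = 1949/EI
Flexibility coefficients: a unit moment at one end gives L/(3EI) there and L/(6EI) at the far end, so f₁₁ = f₂₂ = 4.5/EI and f₁₂ = f₂₁ = 2.25/EI.
Compatibility — zero rotation at each built-in end:
  4.5 M_D + 2.25 M_E = 1567
  2.25 M_D + 4.5 M_E = 1949
Solving the pair gives M_D = 175.6 kN·m and M_E = 345.3 kN·m (hogging).

M_E = 345.3 kN·m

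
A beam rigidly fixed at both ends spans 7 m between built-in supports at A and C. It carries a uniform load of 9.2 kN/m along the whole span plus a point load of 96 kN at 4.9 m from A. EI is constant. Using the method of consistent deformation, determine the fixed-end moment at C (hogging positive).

M_C = 136.4 kN·m

Release both end moments; the primary structure is a simply-supported span AC with redundants M_A and M_C.
End rotations of the released simple span under the applied load (×1/EI):
  at A: UDL 9.2: wL³/(24EI) = 131.5/EI
  at C: UDL 9.2: wL³/(24EI) = 131.5/EI
  at A: point load 96 at a = 4.9: Pab(L + b)/(6LEI) = 214/EI
  at C: point load 96 at a = 4.9: Pab(L + a)/(6LEI) = 279.9/EI
  θ_A0 = 345.5/EI,  θ_C0 = 411.4/EI
Flexibility coefficients: a unit moment at one end gives L/(3EI) there and L/(6EI) at the far end, so f₁₁ = f₂₂ = 2.333/EI and f₁₂ = f₂₁ = 1.167/EI.
Compatibility — zero rotation at each built-in end:
  2.333 M_A + 1.167 M_C = 345.5
  1.167 M_A + 2.333 M_C = 411.4
Solving the pair gives M_A = 79.9 kN·m and M_C = 136.4 kN·m (hogging).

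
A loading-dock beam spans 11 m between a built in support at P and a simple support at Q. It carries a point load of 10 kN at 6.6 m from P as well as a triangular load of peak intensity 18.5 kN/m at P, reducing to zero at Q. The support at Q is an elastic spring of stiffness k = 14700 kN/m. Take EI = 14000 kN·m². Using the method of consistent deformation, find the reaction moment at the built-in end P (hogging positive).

Remove the prop at Q; the released (primary) structure is a cantilever built in at P.
Downward deflection at the released point Q due to the loads:
  point load 10 at a = 6.6: Pa²(3L − a)/(6EI) = 1917/EI
  triangular load, peak 18.5 at the fixed end: w₀L⁴/(30EI) = 9029/EI
  δ_0 = 10945/EI
Tip deflection under a unit load at Q: L³/(3EI) = 443.7/EI.
With EI = 14000 kN·m²: δ_0 = 0.7818 m and δ_{QQ} = 0.03169 m/kN.
Compatibility — the spring shortens by R_Q/k under the reaction it provides: δ_0 − R_Q·δ_{QQ} = R_Q/k. With 1/k = 0.000068 m/kN, R_Q = δ_0 / (δ_{QQ} + 1/k) = 0.7818 / (0.03169 + 0.000068) = 24.62 kN.
Moment equilibrium about P: M_P = Σ(load moments about P) − R_Q·L = 439.1 − 24.62×11 = 168.3 kN·m.

M_P = 168.3 kN·m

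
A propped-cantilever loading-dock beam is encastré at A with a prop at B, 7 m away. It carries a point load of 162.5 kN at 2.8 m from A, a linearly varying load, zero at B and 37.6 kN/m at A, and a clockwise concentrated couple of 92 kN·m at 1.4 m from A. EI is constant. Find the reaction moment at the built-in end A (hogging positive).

M_A = 383.5 kN·m

Remove the prop at B; the released (primary) structure is a cantilever built in at A.
Free-end deflection of the primary structure under the applied loading (downward +):
  point load 162.5 at a = 2.8: Pa²(3L − a)/(6EI) = 3864/EI
  triangular load, peak 37.6 at the fixed end: w₀L⁴/(30EI) = 3009/EI
  clockwise couple 92 at a = 1.4: M₀a(2L − a)/(2EI) = 811.4/EI
  δ_0 = 7685/EI
Tip deflection under a unit load at B: L³/(3EI) = 114.3/EI.
The prop prevents deflection at B: R_B = δ_0/δ_{BB} = 7685/114.3 = 67.22 kN.
Moment equilibrium about A: M_A = Σ(load moments about A) − R_B·L = 854.1 − 67.22×7 = 383.5 kN·m.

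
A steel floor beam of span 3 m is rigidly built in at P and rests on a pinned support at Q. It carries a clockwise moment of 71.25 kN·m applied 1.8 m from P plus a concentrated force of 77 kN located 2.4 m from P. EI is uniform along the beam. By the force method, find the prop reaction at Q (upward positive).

Take the reaction at Q as the redundant and release it; the primary structure is a cantilever fixed at P.
Free-end deflection of the primary structure under the applied loading (downward +):
  clockwise couple 71.25 at a = 1.8: M₀a(2L − a)/(2EI) = 269.3/EI
  point load 77 at a = 2.4: Pa²(3L − a)/(6EI) = 487.9/EI
  δ_0 = 757.2/EI
Tip deflection under a unit load at Q: L³/(3EI) = 9/EI.
The prop prevents deflection at Q: R_Q = δ_0/δ_{QQ} = 757.2/9 = 84.13 kN.

R_Q = 84.13 kN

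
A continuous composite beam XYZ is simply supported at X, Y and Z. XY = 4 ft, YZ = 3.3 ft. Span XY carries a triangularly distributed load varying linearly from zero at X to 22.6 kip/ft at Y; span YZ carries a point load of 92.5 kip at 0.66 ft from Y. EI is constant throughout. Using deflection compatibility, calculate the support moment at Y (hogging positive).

Insert a hinge at Y; M_Y is the redundant, and each span becomes simply supported.
Discontinuity in slope at Y on the released structure — sum the simple-span end rotations:
  span XY: triangular load, peak 22.6: w₀L³/(45EI) = 32.14/EI
  span YZ: point load 92.5 at a = 0.66: Pab(L + b)/(6LEI) = 48.35/EI
  relative rotation θ_0 = (32.14 + 48.35)/EI = 80.49/EI
A unit hogging moment at Y produces rotation L₁/(3EI) + L₂/(3EI) = 2.433/EI.
Compatibility: M_Y·(L₁+L₂)/(3EI) = θ_0, giving M_Y = 33.08 kip·ft (hogging).

M_Y = 33.08 kip·ft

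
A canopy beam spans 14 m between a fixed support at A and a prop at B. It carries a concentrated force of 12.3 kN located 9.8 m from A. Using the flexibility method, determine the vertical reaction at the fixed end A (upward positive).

R_A = 5.369 kN

Remove the prop at B; the released (primary) structure is a cantilever built in at A.
Deflection at B on the released cantilever, summing each load's contribution:
  point load 12.3 at a = 9.8: Pa²(3L − a)/(6EI) = 6340/EI
Flexibility coefficient — unit upward force at B: δ_{BB} = L³/(3EI) = 914.7/EI.
The prop prevents deflection at B: R_B = δ_0/δ_{BB} = 6340/914.7 = 6.931 kN.
Vertical equilibrium: R_A = ΣP − R_B = 12.3 − 6.931 = 5.369 kN.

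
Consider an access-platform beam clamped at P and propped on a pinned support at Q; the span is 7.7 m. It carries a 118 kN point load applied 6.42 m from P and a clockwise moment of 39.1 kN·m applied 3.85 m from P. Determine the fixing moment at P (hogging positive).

M_P = 68.55 kN·m

Remove the prop at Q; the released (primary) structure is a cantilever built in at P.
Free-end deflection of the primary structure under the applied loading (downward +):
  point load 118 at a = 6.42: Pa²(3L − a)/(6EI) = 13521/EI
  clockwise couple 39.1 at a = 3.85: M₀a(2L − a)/(2EI) = 869.3/EI
  δ_0 = 14390/EI
Tip deflection under a unit load at Q: L³/(3EI) = 152.2/EI.
Compatibility at Q: δ_0 − R_Q·δ_{QQ} = 0, so R_Q = 14390/152.2 = 94.56 kN.
Moment equilibrium about P: M_P = Σ(load moments about P) − R_Q·L = 796.7 − 94.56×7.7 = 68.55 kN·m.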